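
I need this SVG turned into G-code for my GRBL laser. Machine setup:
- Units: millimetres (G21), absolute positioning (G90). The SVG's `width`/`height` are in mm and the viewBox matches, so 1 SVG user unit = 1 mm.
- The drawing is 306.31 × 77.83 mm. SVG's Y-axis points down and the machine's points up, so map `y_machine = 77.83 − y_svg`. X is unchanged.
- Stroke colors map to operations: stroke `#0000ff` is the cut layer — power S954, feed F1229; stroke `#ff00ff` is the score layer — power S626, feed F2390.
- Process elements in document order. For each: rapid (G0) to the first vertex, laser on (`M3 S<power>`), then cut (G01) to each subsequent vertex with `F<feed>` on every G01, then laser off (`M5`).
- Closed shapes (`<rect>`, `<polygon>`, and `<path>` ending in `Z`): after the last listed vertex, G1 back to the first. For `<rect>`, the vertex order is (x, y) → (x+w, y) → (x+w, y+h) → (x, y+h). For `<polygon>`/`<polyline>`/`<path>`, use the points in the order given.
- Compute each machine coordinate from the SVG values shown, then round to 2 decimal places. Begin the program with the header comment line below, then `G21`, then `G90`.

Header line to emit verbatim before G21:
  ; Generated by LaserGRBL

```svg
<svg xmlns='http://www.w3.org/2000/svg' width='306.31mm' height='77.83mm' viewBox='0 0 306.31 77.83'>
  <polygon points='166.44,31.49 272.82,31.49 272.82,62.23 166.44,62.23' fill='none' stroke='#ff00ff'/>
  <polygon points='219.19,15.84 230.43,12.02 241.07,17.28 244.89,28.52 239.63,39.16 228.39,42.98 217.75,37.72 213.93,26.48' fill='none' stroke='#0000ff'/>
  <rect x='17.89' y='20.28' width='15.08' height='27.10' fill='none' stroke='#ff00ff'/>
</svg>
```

; Generated by LaserGRBL
G21
G90
G0 X166.44 Y46.34
M3 S626
G01 X272.82 Y46.34 F2390
G01 X272.82 Y15.60 F2390
G01 X166.44 Y15.60 F2390
G01 X166.44 Y46.34 F2390
M5
G0 X219.19 Y61.99
M3 S954
G01 X230.43 Y65.81 F1229
G01 X241.07 Y60.55 F1229
G01 X244.89 Y49.31 F1229
G01 X239.63 Y38.67 F1229
G01 X228.39 Y34.85 F1229
G01 X217.75 Y40.11 F1229
G01 X213.93 Y51.35 F1229
G01 X219.19 Y61.99 F1229
M5
G0 X17.89 Y57.55
M3 S626
G01 X32.97 Y57.55 F2390
G01 X32.97 Y30.45 F2390
G01 X17.89 Y30.45 F2390
G01 X17.89 Y57.55 F2390
M5

viewBox `0 0 306.31 77.83` with mm width/height → 1 unit = 1 mm. Flip: y_m = 77.83 − y_svg.

**Shape 1** — `<polygon>` rectangle, stroke `#ff00ff` → score (S626, F2390). Machine vertices: (166.44,46.34) → (272.82,46.34) → (272.82,15.60) → (166.44,15.60) → (166.44,46.34). Closed: final G1 returns to the first vertex.

**Shape 2** — `<polygon>` regular polygon, stroke `#0000ff` → cut (S954, F1229). Machine vertices: (219.19,61.99) → (230.43,65.81) → (241.07,60.55) → (244.89,49.31) → (239.63,38.67) → (228.39,34.85) → (217.75,40.11) → (213.93,51.35) → (219.19,61.99). Closed: final G1 returns to the first vertex.

**Shape 3** — `<rect>` rectangle, stroke `#ff00ff` → score (S626, F2390). Machine vertices: (17.89,57.55) → (32.97,57.55) → (32.97,30.45) → (17.89,30.45) → (17.89,57.55). Closed: final G1 returns to the first vertex.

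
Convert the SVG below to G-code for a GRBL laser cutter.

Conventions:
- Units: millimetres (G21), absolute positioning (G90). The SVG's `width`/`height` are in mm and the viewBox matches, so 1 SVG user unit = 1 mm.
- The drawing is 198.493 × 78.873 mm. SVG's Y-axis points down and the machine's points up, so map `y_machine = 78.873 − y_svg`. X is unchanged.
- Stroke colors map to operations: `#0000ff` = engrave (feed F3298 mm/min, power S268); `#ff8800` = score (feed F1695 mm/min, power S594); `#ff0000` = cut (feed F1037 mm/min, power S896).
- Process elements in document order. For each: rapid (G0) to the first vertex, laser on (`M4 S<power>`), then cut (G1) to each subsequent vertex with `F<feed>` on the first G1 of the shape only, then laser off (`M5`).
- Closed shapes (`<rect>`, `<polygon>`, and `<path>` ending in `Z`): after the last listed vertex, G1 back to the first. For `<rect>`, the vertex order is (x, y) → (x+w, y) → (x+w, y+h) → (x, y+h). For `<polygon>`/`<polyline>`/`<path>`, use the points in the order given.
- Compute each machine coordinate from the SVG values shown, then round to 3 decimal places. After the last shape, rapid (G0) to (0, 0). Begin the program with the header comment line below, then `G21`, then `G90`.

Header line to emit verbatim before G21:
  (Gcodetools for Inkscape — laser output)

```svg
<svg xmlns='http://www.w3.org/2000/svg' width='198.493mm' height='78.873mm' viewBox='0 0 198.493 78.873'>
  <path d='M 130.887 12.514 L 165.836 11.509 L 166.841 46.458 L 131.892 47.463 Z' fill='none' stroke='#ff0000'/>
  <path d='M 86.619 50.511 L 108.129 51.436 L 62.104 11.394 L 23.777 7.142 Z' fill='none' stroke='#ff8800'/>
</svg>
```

(Gcodetools for Inkscape — laser output)
G21
G90
G0 X130.887 Y66.359
M4 S896
G1 X165.836 Y67.364 F1037
G1 X166.841 Y32.415
G1 X131.892 Y31.410
G1 X130.887 Y66.359
M5
G0 X86.619 Y28.362
M4 S594
G1 X108.129 Y27.437 F1695
G1 X62.104 Y67.479
G1 X23.777 Y71.731
G1 X86.619 Y28.362
M5
G0 X0.000 Y0.000

1 u = 1 mm; y_m = 78.873 − y.

[1] `<path>` regular polygon, #ff0000→cut S896 F1037: (130.887,66.359) → (165.836,67.364) → (166.841,32.415) → (131.892,31.410) → (130.887,66.359) (closed)

[2] `<path>` closed polygon, #ff8800→score S594 F1695: (86.619,28.362) → (108.129,27.437) → (62.104,67.479) → (23.777,71.731) → (86.619,28.362) (closed)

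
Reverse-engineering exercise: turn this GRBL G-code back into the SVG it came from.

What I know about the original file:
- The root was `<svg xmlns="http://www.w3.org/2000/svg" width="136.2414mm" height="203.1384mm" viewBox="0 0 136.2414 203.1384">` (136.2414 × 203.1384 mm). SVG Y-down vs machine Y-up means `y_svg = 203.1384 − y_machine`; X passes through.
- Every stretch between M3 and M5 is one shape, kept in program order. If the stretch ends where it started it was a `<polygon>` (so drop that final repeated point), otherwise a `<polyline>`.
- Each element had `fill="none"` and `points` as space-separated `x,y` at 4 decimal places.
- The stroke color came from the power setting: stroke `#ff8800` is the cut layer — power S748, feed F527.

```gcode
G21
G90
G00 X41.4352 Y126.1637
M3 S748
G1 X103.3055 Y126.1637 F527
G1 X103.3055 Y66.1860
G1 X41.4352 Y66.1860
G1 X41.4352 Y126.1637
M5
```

Each laser-on run becomes one SVG element. Flip Y back into SVG space with y_svg = 203.1384 − y_machine. Every run uses S748, so all elements get stroke `#ff8800` (cut).

Run 1: The run returns to its start, so emit a `<polygon>` with points (Y-flipped): 41.4352,76.9747 103.3055,76.9747 103.3055,136.9524 41.4352,136.9524.

<svg xmlns="http://www.w3.org/2000/svg" width="136.2414mm" height="203.1384mm" viewBox="0 0 136.2414 203.1384">
  <polygon points="41.4352,76.9747 103.3055,76.9747 103.3055,136.9524 41.4352,136.9524" fill="none" stroke="#ff8800"/>
</svg>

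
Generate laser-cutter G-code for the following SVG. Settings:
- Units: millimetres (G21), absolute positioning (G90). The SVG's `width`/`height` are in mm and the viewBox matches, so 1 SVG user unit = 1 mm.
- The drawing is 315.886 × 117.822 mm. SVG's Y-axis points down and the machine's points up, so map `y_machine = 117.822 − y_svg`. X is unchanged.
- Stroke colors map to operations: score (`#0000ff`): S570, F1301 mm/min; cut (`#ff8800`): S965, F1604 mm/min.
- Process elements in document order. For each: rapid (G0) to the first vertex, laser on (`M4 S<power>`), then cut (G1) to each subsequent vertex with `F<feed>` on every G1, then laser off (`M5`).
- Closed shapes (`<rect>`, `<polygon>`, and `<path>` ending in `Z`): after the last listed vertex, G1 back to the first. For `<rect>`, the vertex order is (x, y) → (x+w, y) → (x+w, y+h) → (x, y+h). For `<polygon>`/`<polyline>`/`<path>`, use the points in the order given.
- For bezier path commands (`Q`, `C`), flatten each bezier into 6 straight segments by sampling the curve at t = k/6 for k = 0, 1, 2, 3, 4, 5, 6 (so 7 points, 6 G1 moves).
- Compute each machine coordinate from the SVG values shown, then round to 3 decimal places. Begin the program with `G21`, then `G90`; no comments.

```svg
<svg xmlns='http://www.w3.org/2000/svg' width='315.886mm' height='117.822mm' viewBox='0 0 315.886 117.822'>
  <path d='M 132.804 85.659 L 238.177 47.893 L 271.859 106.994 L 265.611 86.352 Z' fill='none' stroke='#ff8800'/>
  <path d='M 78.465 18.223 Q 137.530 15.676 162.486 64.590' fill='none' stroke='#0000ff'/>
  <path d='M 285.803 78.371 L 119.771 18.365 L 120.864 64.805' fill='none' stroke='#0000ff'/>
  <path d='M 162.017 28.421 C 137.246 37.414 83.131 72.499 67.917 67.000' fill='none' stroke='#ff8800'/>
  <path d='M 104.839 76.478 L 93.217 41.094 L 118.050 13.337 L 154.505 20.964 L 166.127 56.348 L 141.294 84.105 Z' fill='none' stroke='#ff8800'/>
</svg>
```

Since the viewBox matches the mm dimensions, user units are millimetres directly. The only transform is the Y-flip y_m = 117.822 − y_svg.

Shape 1 is a closed polygon drawn with `<path>`. Its stroke #ff8800 means cut at S965, F1604. After flipping Y the toolpath is (132.804,32.163) → (238.177,69.929) → (271.859,10.828) → (265.611,31.470) → (132.804,32.163), returning to the start.

Shape 2 is a quadratic bezier drawn with `<path>`. Its stroke #0000ff means score at S570, F1301. After flipping Y the toolpath is (78.465,99.599) → (97.206,99.019) → (114.052,95.579) → (129.003,89.281) → (142.059,80.123) → (153.220,68.107) → (162.486,53.232).

Shape 3 is a open polyline drawn with `<path>`. Its stroke #0000ff means score at S570, F1301. After flipping Y the toolpath is (285.803,39.451) → (119.771,99.457) → (120.864,53.017).

Shape 4 is a cubic bezier drawn with `<path>`. Its stroke #ff8800 means cut at S965, F1604. After flipping Y the toolpath is (162.017,89.401) → (147.502,83.039) → (129.992,74.180) → (111.383,64.677) → (93.570,56.382) → (78.450,51.146) → (67.917,50.822).

Shape 5 is a regular polygon drawn with `<path>`. Its stroke #ff8800 means cut at S965, F1604. After flipping Y the toolpath is (104.839,41.344) → (93.217,76.728) → (118.050,104.485) → (154.505,96.858) → (166.127,61.474) → (141.294,33.717) → (104.839,41.344), returning to the start.

G21
G90
G0 X132.804 Y32.163
M4 S965
G1 X238.177 Y69.929 F1604
G1 X271.859 Y10.828 F1604
G1 X265.611 Y31.470 F1604
G1 X132.804 Y32.163 F1604
M5
G0 X78.465 Y99.599
M4 S570
G1 X97.206 Y99.019 F1301
G1 X114.052 Y95.579 F1301
G1 X129.003 Y89.281 F1301
G1 X142.059 Y80.123 F1301
G1 X153.220 Y68.107 F1301
G1 X162.486 Y53.232 F1301
M5
G0 X285.803 Y39.451
M4 S570
G1 X119.771 Y99.457 F1301
G1 X120.864 Y53.017 F1301
M5
G0 X162.017 Y89.401
M4 S965
G1 X147.502 Y83.039 F1604
G1 X129.992 Y74.180 F1604
G1 X111.383 Y64.677 F1604
G1 X93.570 Y56.382 F1604
G1 X78.450 Y51.146 F1604
G1 X67.917 Y50.822 F1604
M5
G0 X104.839 Y41.344
M4 S965
G1 X93.217 Y76.728 F1604
G1 X118.050 Y104.485 F1604
G1 X154.505 Y96.858 F1604
G1 X166.127 Y61.474 F1604
G1 X141.294 Y33.717 F1604
G1 X104.839 Y41.344 F1604
M5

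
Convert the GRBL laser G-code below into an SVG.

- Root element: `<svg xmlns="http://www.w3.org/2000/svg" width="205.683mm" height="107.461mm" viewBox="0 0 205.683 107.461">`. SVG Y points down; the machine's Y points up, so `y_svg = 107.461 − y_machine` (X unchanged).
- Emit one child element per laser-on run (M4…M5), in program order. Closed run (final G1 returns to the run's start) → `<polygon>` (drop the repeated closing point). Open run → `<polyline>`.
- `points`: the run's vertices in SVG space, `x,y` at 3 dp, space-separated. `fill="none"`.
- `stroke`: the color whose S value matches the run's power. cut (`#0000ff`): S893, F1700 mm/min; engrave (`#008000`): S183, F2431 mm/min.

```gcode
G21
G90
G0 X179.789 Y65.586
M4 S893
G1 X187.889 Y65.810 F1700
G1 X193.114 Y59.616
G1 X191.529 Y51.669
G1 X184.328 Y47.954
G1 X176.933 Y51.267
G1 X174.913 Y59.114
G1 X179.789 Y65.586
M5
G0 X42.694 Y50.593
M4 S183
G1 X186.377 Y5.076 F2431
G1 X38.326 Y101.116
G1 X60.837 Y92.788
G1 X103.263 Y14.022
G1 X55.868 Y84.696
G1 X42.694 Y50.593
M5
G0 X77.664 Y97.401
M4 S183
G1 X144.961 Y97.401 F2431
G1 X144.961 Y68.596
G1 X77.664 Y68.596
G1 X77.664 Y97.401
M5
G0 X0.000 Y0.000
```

y_svg = 107.461 − y_m.

[1] S893→`#0000ff` (cut); closed run; points: 179.789,41.875 187.889,41.651 193.114,47.845 191.529,55.792 184.328,59.507 176.933,56.194 174.913,48.347

[2] S183→`#008000` (engrave); closed run; points: 42.694,56.868 186.377,102.385 38.326,6.345 60.837,14.673 103.263,93.439 55.868,22.765

[3] S183→`#008000` (engrave); closed run; points: 77.664,10.060 144.961,10.060 144.961,38.865 77.664,38.865

<svg xmlns="http://www.w3.org/2000/svg" width="205.683mm" height="107.461mm" viewBox="0 0 205.683 107.461">
  <polygon points="179.789,41.875 187.889,41.651 193.114,47.845 191.529,55.792 184.328,59.507 176.933,56.194 174.913,48.347" fill="none" stroke="#0000ff"/>
  <polygon points="42.694,56.868 186.377,102.385 38.326,6.345 60.837,14.673 103.263,93.439 55.868,22.765" fill="none" stroke="#008000"/>
  <polygon points="77.664,10.060 144.961,10.060 144.961,38.865 77.664,38.865" fill="none" stroke="#008000"/>
</svg>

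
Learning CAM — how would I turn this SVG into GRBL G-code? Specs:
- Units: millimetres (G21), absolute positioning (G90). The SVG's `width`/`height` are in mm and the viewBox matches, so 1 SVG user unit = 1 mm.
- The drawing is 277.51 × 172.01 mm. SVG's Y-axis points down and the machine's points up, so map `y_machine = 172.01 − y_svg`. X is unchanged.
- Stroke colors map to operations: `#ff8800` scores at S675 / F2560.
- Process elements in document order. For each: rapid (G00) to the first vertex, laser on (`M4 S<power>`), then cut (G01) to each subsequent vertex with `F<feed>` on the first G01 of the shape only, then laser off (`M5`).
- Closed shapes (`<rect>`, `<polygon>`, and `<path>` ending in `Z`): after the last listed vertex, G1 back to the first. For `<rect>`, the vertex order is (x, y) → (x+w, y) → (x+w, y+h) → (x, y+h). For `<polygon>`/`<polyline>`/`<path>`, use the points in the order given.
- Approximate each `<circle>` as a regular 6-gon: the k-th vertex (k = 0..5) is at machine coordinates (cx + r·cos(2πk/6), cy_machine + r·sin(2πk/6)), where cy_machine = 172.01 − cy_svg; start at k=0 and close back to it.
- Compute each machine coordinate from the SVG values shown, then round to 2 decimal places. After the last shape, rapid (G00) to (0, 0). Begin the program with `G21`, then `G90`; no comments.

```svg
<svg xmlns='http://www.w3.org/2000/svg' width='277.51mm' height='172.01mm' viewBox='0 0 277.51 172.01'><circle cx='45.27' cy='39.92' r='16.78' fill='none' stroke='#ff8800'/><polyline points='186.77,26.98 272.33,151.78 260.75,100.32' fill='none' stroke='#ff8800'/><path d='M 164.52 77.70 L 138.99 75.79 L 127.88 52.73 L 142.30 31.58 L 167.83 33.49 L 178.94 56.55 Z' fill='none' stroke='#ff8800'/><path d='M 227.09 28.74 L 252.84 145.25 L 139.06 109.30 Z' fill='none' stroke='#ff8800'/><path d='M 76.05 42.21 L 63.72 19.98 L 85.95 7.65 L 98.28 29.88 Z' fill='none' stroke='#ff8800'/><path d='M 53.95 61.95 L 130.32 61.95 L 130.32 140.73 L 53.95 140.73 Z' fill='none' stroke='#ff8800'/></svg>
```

1 u = 1 mm; y_m = 172.01 − y.

[1] `<circle>` circle, #ff8800→score S675 F2560: (62.05,132.09) → (53.66,146.62) → (36.88,146.62) → (28.49,132.09) → (36.88,117.56) → (53.66,117.56) → (62.05,132.09) (closed)

[2] `<polyline>` open polyline, #ff8800→score S675 F2560: (186.77,145.03) → (272.33,20.23) → (260.75,71.69)

[3] `<path>` regular polygon, #ff8800→score S675 F2560: (164.52,94.31) → (138.99,96.22) → (127.88,119.28) → (142.30,140.43) → (167.83,138.52) → (178.94,115.46) → (164.52,94.31) (closed)

[4] `<path>` regular polygon, #ff8800→score S675 F2560: (227.09,143.27) → (252.84,26.76) → (139.06,62.71) → (227.09,143.27) (closed)

[5] `<path>` regular polygon, #ff8800→score S675 F2560: (76.05,129.80) → (63.72,152.03) → (85.95,164.36) → (98.28,142.13) → (76.05,129.80) (closed)

[6] `<path>` rectangle, #ff8800→score S675 F2560: (53.95,110.06) → (130.32,110.06) → (130.32,31.28) → (53.95,31.28) → (53.95,110.06) (closed)

G21
G90
G00 X62.05 Y132.09
M4 S675
G01 X53.66 Y146.62 F2560
G01 X36.88 Y146.62
G01 X28.49 Y132.09
G01 X36.88 Y117.56
G01 X53.66 Y117.56
G01 X62.05 Y132.09
M5
G00 X186.77 Y145.03
M4 S675
G01 X272.33 Y20.23 F2560
G01 X260.75 Y71.69
M5
G00 X164.52 Y94.31
M4 S675
G01 X138.99 Y96.22 F2560
G01 X127.88 Y119.28
G01 X142.30 Y140.43
G01 X167.83 Y138.52
G01 X178.94 Y115.46
G01 X164.52 Y94.31
M5
G00 X227.09 Y143.27
M4 S675
G01 X252.84 Y26.76 F2560
G01 X139.06 Y62.71
G01 X227.09 Y143.27
M5
G00 X76.05 Y129.80
M4 S675
G01 X63.72 Y152.03 F2560
G01 X85.95 Y164.36
G01 X98.28 Y142.13
G01 X76.05 Y129.80
M5
G00 X53.95 Y110.06
M4 S675
G01 X130.32 Y110.06 F2560
G01 X130.32 Y31.28
G01 X53.95 Y31.28
G01 X53.95 Y110.06
M5
G00 X0.00 Y0.00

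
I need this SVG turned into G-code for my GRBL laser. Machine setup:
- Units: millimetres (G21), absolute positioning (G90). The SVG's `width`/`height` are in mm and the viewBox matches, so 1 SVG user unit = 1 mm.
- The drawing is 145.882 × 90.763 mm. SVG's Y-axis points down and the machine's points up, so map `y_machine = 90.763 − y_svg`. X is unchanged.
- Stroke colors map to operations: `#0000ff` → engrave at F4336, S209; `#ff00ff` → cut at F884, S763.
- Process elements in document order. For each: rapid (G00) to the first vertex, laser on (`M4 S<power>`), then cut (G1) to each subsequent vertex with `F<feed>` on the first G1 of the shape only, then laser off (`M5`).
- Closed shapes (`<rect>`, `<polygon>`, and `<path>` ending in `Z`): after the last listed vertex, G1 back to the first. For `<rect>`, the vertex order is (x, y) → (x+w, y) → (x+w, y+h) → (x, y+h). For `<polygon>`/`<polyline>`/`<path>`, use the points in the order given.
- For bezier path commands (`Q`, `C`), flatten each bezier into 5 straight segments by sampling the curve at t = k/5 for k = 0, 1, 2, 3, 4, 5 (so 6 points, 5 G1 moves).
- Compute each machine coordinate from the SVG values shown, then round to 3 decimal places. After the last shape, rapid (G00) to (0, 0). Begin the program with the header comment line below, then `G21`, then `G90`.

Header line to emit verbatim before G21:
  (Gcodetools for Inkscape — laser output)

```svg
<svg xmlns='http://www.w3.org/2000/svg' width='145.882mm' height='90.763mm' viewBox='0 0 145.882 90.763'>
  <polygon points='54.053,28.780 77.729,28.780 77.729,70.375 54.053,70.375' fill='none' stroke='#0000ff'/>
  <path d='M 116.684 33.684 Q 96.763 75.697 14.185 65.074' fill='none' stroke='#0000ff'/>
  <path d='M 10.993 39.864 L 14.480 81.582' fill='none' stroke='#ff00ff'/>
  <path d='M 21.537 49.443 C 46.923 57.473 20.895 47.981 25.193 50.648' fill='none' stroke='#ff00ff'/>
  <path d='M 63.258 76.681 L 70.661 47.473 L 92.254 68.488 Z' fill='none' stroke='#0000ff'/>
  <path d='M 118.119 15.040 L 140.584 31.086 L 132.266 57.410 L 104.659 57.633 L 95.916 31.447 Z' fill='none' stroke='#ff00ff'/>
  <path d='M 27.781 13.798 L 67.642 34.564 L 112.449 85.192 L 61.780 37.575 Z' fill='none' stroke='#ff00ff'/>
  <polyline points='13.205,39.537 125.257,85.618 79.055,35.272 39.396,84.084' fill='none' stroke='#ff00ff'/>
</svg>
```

(Gcodetools for Inkscape — laser output)
G21
G90
G00 X54.053 Y61.983
M4 S209
G1 X77.729 Y61.983 F4336
G1 X77.729 Y20.388
G1 X54.053 Y20.388
G1 X54.053 Y61.983
M5
G00 X116.684 Y57.079
M4 S209
G1 X106.209 Y42.379 F4336
G1 X90.722 Y31.890
G1 X70.222 Y25.612
G1 X44.710 Y23.545
G1 X14.185 Y25.689
M5
G00 X10.993 Y50.899
M4 S763
G1 X14.480 Y9.181 F884
M5
G00 X21.537 Y41.320
M4 S763
G1 X31.253 Y38.367 F884
G1 X32.553 Y38.195
G1 X29.361 Y39.379
G1 X25.599 Y40.494
G1 X25.193 Y40.115
M5
G00 X63.258 Y14.082
M4 S209
G1 X70.661 Y43.290 F4336
G1 X92.254 Y22.275
G1 X63.258 Y14.082
M5
G00 X118.119 Y75.723
M4 S763
G1 X140.584 Y59.677 F884
G1 X132.266 Y33.353
G1 X104.659 Y33.130
G1 X95.916 Y59.316
G1 X118.119 Y75.723
M5
G00 X27.781 Y76.965
M4 S763
G1 X67.642 Y56.199 F884
G1 X112.449 Y5.571
G1 X61.780 Y53.188
G1 X27.781 Y76.965
M5
G00 X13.205 Y51.226
M4 S763
G1 X125.257 Y5.145 F884
G1 X79.055 Y55.491
G1 X39.396 Y6.679
M5
G00 X0.000 Y0.000

Since the viewBox matches the mm dimensions, user units are millimetres directly. The only transform is the Y-flip y_m = 90.763 − y_svg.

Shape 1 is a rectangle drawn with `<polygon>`. Its stroke #0000ff means engrave at S209, F4336. After flipping Y the toolpath is (54.053,61.983) → (77.729,61.983) → (77.729,20.388) → (54.053,20.388) → (54.053,61.983), returning to the start.

Shape 2 is a quadratic bezier drawn with `<path>`. Its stroke #0000ff means engrave at S209, F4336. After flipping Y the toolpath is (116.684,57.079) → (106.209,42.379) → (90.722,31.890) → (70.222,25.612) → (44.710,23.545) → (14.185,25.689).

Shape 3 is a line segment drawn with `<path>`. Its stroke #ff00ff means cut at S763, F884. After flipping Y the toolpath is (10.993,50.899) → (14.480,9.181).

Shape 4 is a cubic bezier drawn with `<path>`. Its stroke #ff00ff means cut at S763, F884. After flipping Y the toolpath is (21.537,41.320) → (31.253,38.367) → (32.553,38.195) → (29.361,39.379) → (25.599,40.494) → (25.193,40.115).

Shape 5 is a regular polygon drawn with `<path>`. Its stroke #0000ff means engrave at S209, F4336. After flipping Y the toolpath is (63.258,14.082) → (70.661,43.290) → (92.254,22.275) → (63.258,14.082), returning to the start.

Shape 6 is a regular polygon drawn with `<path>`. Its stroke #ff00ff means cut at S763, F884. After flipping Y the toolpath is (118.119,75.723) → (140.584,59.677) → (132.266,33.353) → (104.659,33.130) → (95.916,59.316) → (118.119,75.723), returning to the start.

Shape 7 is a closed polygon drawn with `<path>`. Its stroke #ff00ff means cut at S763, F884. After flipping Y the toolpath is (27.781,76.965) → (67.642,56.199) → (112.449,5.571) → (61.780,53.188) → (27.781,76.965), returning to the start.

Shape 8 is a open polyline drawn with `<polyline>`. Its stroke #ff00ff means cut at S763, F884. After flipping Y the toolpath is (13.205,51.226) → (125.257,5.145) → (79.055,55.491) → (39.396,6.679).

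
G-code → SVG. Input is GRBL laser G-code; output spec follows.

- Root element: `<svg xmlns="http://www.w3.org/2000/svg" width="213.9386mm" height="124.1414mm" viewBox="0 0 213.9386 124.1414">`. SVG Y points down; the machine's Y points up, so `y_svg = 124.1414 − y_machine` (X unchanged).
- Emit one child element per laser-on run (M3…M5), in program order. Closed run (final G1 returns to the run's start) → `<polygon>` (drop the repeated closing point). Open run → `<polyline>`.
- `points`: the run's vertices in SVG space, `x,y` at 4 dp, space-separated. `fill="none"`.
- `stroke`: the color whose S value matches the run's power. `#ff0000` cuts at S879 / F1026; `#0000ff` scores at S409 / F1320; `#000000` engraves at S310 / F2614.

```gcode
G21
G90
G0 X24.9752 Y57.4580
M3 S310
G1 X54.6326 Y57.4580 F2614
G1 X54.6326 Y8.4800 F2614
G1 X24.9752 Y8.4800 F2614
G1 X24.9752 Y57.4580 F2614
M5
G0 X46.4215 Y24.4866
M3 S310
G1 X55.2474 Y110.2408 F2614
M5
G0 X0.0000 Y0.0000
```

<svg xmlns="http://www.w3.org/2000/svg" width="213.9386mm" height="124.1414mm" viewBox="0 0 213.9386 124.1414">
  <polygon points="24.9752,66.6834 54.6326,66.6834 54.6326,115.6614 24.9752,115.6614" fill="none" stroke="#000000"/>
  <polyline points="46.4215,99.6548 55.2474,13.9006" fill="none" stroke="#000000"/>
</svg>

Machine Y-up, SVG Y-down with viewBox height 124.1414, so y_svg = 124.1414 − y_machine; X carries over. Every run uses S310, so all elements get stroke `#000000` (engrave).

Run 1: The run returns to its start, so emit a `<polygon>` with points (Y-flipped): 24.9752,66.6834 54.6326,66.6834 54.6326,115.6614 24.9752,115.6614.

Run 2: The run is open, so emit a `<polyline>` with points (Y-flipped): 46.4215,99.6548 55.2474,13.9006.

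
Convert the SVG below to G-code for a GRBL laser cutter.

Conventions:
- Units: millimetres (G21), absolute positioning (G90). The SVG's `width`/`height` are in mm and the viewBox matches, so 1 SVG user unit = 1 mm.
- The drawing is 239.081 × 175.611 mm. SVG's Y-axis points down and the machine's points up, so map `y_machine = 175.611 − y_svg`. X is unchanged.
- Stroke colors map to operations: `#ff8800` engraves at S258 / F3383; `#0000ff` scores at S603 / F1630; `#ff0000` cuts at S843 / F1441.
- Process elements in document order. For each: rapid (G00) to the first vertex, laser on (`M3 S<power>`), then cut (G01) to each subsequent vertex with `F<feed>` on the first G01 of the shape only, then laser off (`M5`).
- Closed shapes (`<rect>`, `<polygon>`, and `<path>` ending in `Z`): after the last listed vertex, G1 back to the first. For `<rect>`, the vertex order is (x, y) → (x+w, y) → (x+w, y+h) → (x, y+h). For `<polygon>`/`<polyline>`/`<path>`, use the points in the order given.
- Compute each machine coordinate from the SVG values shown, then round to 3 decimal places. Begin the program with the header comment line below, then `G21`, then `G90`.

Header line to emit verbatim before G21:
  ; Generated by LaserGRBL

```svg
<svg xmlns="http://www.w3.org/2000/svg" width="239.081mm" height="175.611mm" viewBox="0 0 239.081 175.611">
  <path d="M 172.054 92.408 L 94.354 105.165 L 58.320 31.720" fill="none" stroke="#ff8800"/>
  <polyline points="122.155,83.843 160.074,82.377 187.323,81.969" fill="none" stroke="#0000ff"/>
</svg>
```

viewBox `0 0 239.081 175.611` with mm width/height → 1 unit = 1 mm. Flip: y_m = 175.611 − y_svg.

**Shape 1** — `<path>` open polyline, stroke `#ff8800` → engrave (S258, F3383). Machine vertices: (172.054,83.203) → (94.354,70.446) → (58.320,143.891). Open path.

**Shape 2** — `<polyline>` open polyline, stroke `#0000ff` → score (S603, F1630). Machine vertices: (122.155,91.768) → (160.074,93.234) → (187.323,93.642). Open path.

; Generated by LaserGRBL
G21
G90
G00 X172.054 Y83.203
M3 S258
G01 X94.354 Y70.446 F3383
G01 X58.320 Y143.891
M5
G00 X122.155 Y91.768
M3 S603
G01 X160.074 Y93.234 F1630
G01 X187.323 Y93.642
M5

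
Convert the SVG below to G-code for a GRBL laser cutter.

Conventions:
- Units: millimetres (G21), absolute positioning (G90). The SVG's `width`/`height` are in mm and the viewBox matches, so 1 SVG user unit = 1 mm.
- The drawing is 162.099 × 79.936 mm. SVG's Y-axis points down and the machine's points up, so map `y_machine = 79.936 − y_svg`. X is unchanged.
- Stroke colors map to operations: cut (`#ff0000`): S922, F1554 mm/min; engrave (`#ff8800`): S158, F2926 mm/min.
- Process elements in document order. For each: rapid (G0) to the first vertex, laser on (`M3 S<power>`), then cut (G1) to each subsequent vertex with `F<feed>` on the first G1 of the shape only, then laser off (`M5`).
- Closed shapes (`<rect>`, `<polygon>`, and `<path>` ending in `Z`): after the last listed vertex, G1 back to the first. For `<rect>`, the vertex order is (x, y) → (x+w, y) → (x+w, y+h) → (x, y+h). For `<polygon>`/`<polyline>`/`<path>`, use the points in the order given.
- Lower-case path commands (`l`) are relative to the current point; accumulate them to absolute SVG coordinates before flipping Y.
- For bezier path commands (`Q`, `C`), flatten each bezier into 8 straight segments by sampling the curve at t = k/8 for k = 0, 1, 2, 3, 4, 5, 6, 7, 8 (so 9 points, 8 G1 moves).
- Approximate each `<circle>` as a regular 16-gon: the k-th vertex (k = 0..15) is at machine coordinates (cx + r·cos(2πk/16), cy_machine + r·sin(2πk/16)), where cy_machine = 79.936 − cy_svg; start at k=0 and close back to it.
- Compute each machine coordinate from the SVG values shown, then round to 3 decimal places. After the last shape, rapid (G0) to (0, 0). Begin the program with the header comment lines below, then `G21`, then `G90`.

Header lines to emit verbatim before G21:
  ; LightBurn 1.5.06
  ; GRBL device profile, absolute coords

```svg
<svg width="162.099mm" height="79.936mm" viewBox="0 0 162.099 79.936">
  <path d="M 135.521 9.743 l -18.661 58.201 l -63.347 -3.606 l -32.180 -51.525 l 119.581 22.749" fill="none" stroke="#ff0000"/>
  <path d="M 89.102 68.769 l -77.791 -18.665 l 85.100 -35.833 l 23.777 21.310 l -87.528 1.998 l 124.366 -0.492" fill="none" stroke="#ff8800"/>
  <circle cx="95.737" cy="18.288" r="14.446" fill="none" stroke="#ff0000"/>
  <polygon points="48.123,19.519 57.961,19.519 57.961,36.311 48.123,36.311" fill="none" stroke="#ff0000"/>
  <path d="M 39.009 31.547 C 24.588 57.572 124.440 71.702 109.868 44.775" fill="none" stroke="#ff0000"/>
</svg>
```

1 u = 1 mm; y_m = 79.936 − y.

[1] `<path>` open polyline, #ff0000→cut S922 F1554: (135.521,70.193) → (116.860,11.992) → (53.513,15.598) → (21.333,67.123) → (140.914,44.374)

[2] `<path>` open polyline, #ff8800→engrave S158 F2926: (89.102,11.167) → (11.311,29.832) → (96.411,65.665) → (120.188,44.355) → (32.660,42.357) → (157.026,42.849)

[3] `<circle>` circle, #ff0000→cut S922 F1554: (110.183,61.648) → (109.083,67.176) → (105.952,71.863) → (101.265,74.994) → (95.737,76.094) → (90.209,74.994) → (85.522,71.863) → (82.391,67.176) → (81.291,61.648) → (82.391,56.120) → (85.522,51.433) → (90.209,48.302) → (95.737,47.202) → (101.265,48.302) → (105.952,51.433) → (109.083,56.120) → (110.183,61.648) (closed)

[4] `<polygon>` rectangle, #ff0000→cut S922 F1554: (48.123,60.417) → (57.961,60.417) → (57.961,43.625) → (48.123,43.625) → (48.123,60.417) (closed)

[5] `<path>` cubic bezier, #ff0000→cut S922 F1554: (39.009,48.389) → (38.511,39.244) → (46.046,31.556) → (58.934,25.667) → (74.495,21.918) → (90.049,20.651) → (102.916,22.208) → (110.416,26.931) → (109.868,35.161)

; LightBurn 1.5.06
; GRBL device profile, absolute coords
G21
G90
G0 X135.521 Y70.193
M3 S922
G1 X116.860 Y11.992 F1554
G1 X53.513 Y15.598
G1 X21.333 Y67.123
G1 X140.914 Y44.374
M5
G0 X89.102 Y11.167
M3 S158
G1 X11.311 Y29.832 F2926
G1 X96.411 Y65.665
G1 X120.188 Y44.355
G1 X32.660 Y42.357
G1 X157.026 Y42.849
M5
G0 X110.183 Y61.648
M3 S922
G1 X109.083 Y67.176 F1554
G1 X105.952 Y71.863
G1 X101.265 Y74.994
G1 X95.737 Y76.094
G1 X90.209 Y74.994
G1 X85.522 Y71.863
G1 X82.391 Y67.176
G1 X81.291 Y61.648
G1 X82.391 Y56.120
G1 X85.522 Y51.433
G1 X90.209 Y48.302
G1 X95.737 Y47.202
G1 X101.265 Y48.302
G1 X105.952 Y51.433
G1 X109.083 Y56.120
G1 X110.183 Y61.648
M5
G0 X48.123 Y60.417
M3 S922
G1 X57.961 Y60.417 F1554
G1 X57.961 Y43.625
G1 X48.123 Y43.625
G1 X48.123 Y60.417
M5
G0 X39.009 Y48.389
M3 S922
G1 X38.511 Y39.244 F1554
G1 X46.046 Y31.556
G1 X58.934 Y25.667
G1 X74.495 Y21.918
G1 X90.049 Y20.651
G1 X102.916 Y22.208
G1 X110.416 Y26.931
G1 X109.868 Y35.161
M5
G0 X0.000 Y0.000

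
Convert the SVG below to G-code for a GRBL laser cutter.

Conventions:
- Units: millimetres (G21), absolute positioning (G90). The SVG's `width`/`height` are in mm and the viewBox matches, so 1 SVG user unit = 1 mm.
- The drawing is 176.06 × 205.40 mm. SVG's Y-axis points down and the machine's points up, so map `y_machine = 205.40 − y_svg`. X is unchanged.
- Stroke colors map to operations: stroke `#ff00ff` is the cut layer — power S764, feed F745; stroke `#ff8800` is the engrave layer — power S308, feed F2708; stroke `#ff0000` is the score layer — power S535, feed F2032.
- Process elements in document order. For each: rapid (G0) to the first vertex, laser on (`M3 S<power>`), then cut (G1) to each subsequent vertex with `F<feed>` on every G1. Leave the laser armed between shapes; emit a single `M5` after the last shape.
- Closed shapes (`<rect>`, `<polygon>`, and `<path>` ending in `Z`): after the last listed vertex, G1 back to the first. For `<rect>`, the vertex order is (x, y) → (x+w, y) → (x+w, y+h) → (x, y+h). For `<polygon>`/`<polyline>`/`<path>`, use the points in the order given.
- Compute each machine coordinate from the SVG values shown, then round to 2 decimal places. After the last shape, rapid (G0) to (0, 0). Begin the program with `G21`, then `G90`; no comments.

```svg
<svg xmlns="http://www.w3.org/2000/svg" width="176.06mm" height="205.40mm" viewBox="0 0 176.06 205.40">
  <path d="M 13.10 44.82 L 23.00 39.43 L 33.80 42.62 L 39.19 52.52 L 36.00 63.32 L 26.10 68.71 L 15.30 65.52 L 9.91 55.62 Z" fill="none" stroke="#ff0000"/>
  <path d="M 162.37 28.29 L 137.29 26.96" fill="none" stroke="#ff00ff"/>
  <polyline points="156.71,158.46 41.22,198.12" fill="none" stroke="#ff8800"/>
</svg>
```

G21
G90
G0 X13.10 Y160.58
M3 S535
G1 X23.00 Y165.97 F2032
G1 X33.80 Y162.78 F2032
G1 X39.19 Y152.88 F2032
G1 X36.00 Y142.08 F2032
G1 X26.10 Y136.69 F2032
G1 X15.30 Y139.88 F2032
G1 X9.91 Y149.78 F2032
G1 X13.10 Y160.58 F2032
G0 X162.37 Y177.11
M3 S764
G1 X137.29 Y178.44 F745
G0 X156.71 Y46.94
M3 S308
G1 X41.22 Y7.28 F2708
M5
G0 X0.00 Y0.00

viewBox `0 0 176.06 205.40` with mm width/height → 1 unit = 1 mm. Flip: y_m = 205.40 − y_svg.

**Shape 1** — `<path>` regular polygon, stroke `#ff0000` → score (S535, F2032). Machine vertices: (13.10,160.58) → (23.00,165.97) → (33.80,162.78) → (39.19,152.88) → (36.00,142.08) → (26.10,136.69) → (15.30,139.88) → (9.91,149.78) → (13.10,160.58). Closed: final G1 returns to the first vertex.

**Shape 2** — `<path>` line segment, stroke `#ff00ff` → cut (S764, F745). Machine vertices: (162.37,177.11) → (137.29,178.44). Open path.

**Shape 3** — `<polyline>` line segment, stroke `#ff8800` → engrave (S308, F2708). Machine vertices: (156.71,46.94) → (41.22,7.28). Open path.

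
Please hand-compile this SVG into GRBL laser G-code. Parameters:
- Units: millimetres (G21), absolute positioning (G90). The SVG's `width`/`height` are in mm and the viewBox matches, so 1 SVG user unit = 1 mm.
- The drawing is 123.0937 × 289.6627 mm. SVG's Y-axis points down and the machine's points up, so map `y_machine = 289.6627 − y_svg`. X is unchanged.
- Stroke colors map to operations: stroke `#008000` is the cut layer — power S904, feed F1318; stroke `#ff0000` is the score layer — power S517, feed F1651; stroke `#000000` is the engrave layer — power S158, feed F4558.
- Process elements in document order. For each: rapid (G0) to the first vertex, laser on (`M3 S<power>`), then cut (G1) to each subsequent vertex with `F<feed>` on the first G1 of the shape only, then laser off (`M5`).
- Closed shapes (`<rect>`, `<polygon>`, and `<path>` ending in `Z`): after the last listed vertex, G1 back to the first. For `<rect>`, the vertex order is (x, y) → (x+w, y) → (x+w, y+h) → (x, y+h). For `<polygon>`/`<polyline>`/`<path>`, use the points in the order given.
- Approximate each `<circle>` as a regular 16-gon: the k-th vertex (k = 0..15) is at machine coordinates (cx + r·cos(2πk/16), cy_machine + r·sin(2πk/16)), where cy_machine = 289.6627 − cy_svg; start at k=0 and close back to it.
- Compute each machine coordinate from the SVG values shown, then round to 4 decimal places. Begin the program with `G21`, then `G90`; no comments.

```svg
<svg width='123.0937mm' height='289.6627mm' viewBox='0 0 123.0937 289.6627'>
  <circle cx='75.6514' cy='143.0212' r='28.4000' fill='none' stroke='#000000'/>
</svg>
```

G21
G90
G0 X104.0514 Y146.6415
M3 S158
G1 X101.8896 Y157.5097 F4558
G1 X95.7332 Y166.7233
G1 X86.5196 Y172.8797
G1 X75.6514 Y175.0415
G1 X64.7832 Y172.8797
G1 X55.5696 Y166.7233
G1 X49.4132 Y157.5097
G1 X47.2514 Y146.6415
G1 X49.4132 Y135.7733
G1 X55.5696 Y126.5597
G1 X64.7832 Y120.4033
G1 X75.6514 Y118.2415
G1 X86.5196 Y120.4033
G1 X95.7332 Y126.5597
G1 X101.8896 Y135.7733
G1 X104.0514 Y146.6415
M5

1 u = 1 mm; y_m = 289.6627 − y.

[1] `<circle>` circle, #000000→engrave S158 F4558: (104.0514,146.6415) → (101.8896,157.5097) → (95.7332,166.7233) → (86.5196,172.8797) → (75.6514,175.0415) → (64.7832,172.8797) → (55.5696,166.7233) → (49.4132,157.5097) → (47.2514,146.6415) → (49.4132,135.7733) → (55.5696,126.5597) → (64.7832,120.4033) → (75.6514,118.2415) → (86.5196,120.4033) → (95.7332,126.5597) → (101.8896,135.7733) → (104.0514,146.6415) (closed)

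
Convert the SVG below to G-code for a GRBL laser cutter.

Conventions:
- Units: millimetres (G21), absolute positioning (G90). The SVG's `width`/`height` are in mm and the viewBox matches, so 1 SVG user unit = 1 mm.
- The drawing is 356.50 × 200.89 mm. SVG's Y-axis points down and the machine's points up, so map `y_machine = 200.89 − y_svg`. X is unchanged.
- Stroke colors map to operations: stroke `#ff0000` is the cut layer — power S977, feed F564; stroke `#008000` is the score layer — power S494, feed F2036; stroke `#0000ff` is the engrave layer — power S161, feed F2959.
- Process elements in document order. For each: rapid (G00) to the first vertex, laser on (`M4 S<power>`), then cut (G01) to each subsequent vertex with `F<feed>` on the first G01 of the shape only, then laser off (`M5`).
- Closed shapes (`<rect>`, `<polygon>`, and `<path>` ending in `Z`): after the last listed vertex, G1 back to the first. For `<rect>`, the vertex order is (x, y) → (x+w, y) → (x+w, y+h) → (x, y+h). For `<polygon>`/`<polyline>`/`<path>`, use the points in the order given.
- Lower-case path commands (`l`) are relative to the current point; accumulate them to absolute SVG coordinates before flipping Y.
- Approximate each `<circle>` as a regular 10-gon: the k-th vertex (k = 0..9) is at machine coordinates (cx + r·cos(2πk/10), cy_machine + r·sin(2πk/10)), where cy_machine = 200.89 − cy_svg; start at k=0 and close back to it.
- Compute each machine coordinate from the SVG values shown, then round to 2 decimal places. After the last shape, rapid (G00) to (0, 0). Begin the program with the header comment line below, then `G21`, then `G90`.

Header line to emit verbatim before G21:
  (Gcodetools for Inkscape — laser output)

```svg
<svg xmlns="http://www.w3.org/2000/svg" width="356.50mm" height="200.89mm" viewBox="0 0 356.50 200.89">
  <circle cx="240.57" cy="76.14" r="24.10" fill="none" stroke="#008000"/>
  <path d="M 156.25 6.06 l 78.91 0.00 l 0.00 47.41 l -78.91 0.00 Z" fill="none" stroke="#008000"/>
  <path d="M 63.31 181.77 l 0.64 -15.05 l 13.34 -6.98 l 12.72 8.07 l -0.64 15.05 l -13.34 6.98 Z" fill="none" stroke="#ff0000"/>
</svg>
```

(Gcodetools for Inkscape — laser output)
G21
G90
G00 X264.67 Y124.75
M4 S494
G01 X260.07 Y138.92 F2036
G01 X248.02 Y147.67
G01 X233.12 Y147.67
G01 X221.07 Y138.92
G01 X216.47 Y124.75
G01 X221.07 Y110.58
G01 X233.12 Y101.83
G01 X248.02 Y101.83
G01 X260.07 Y110.58
G01 X264.67 Y124.75
M5
G00 X156.25 Y194.83
M4 S494
G01 X235.16 Y194.83 F2036
G01 X235.16 Y147.42
G01 X156.25 Y147.42
G01 X156.25 Y194.83
M5
G00 X63.31 Y19.12
M4 S977
G01 X63.95 Y34.17 F564
G01 X77.29 Y41.15
G01 X90.01 Y33.08
G01 X89.37 Y18.03
G01 X76.03 Y11.05
G01 X63.31 Y19.12
M5
G00 X0.00 Y0.00

viewBox `0 0 356.50 200.89` with mm width/height → 1 unit = 1 mm. Flip: y_m = 200.89 − y_svg.

**Shape 1** — `<circle>` circle, stroke `#008000` → score (S494, F2036). Machine vertices: (264.67,124.75) → (260.07,138.92) → (248.02,147.67) → (233.12,147.67) → (221.07,138.92) → (216.47,124.75) → (221.07,110.58) → (233.12,101.83) → (248.02,101.83) → (260.07,110.58) → (264.67,124.75). Closed: final G1 returns to the first vertex.

**Shape 2** — `<path>` rectangle, stroke `#008000` → score (S494, F2036). Machine vertices: (156.25,194.83) → (235.16,194.83) → (235.16,147.42) → (156.25,147.42) → (156.25,194.83). Closed: final G1 returns to the first vertex.

**Shape 3** — `<path>` regular polygon, stroke `#ff0000` → cut (S977, F564). Machine vertices: (63.31,19.12) → (63.95,34.17) → (77.29,41.15) → (90.01,33.08) → (89.37,18.03) → (76.03,11.05) → (63.31,19.12). Closed: final G1 returns to the first vertex.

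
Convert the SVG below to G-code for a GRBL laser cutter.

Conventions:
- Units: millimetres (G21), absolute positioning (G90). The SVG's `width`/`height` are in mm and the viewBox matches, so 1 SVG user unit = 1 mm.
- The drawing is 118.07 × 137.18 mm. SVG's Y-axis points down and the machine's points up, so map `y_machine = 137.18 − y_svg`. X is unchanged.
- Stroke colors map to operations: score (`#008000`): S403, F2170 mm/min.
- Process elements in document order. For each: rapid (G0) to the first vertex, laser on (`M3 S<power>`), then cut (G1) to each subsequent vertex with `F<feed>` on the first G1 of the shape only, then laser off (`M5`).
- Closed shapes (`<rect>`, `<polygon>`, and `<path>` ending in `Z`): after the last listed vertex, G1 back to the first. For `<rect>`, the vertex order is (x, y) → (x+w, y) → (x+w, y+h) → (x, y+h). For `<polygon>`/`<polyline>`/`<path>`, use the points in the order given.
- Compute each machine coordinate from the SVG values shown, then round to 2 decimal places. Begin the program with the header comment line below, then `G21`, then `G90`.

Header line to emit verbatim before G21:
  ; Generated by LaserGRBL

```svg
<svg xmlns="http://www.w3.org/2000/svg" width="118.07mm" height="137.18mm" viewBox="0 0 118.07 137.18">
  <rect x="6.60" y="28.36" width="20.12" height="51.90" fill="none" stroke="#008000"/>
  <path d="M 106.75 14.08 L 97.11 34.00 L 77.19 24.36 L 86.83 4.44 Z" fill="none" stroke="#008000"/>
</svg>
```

; Generated by LaserGRBL
G21
G90
G0 X6.60 Y108.82
M3 S403
G1 X26.72 Y108.82 F2170
G1 X26.72 Y56.92
G1 X6.60 Y56.92
G1 X6.60 Y108.82
M5
G0 X106.75 Y123.10
M3 S403
G1 X97.11 Y103.18 F2170
G1 X77.19 Y112.82
G1 X86.83 Y132.74
G1 X106.75 Y123.10
M5

Since the viewBox matches the mm dimensions, user units are millimetres directly. The only transform is the Y-flip y_m = 137.18 − y_svg.

Shape 1 is a rectangle drawn with `<rect>`. Its stroke #008000 means score at S403, F2170. After flipping Y the toolpath is (6.60,108.82) → (26.72,108.82) → (26.72,56.92) → (6.60,56.92) → (6.60,108.82), returning to the start.

Shape 2 is a regular polygon drawn with `<path>`. Its stroke #008000 means score at S403, F2170. After flipping Y the toolpath is (106.75,123.10) → (97.11,103.18) → (77.19,112.82) → (86.83,132.74) → (106.75,123.10), returning to the start.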